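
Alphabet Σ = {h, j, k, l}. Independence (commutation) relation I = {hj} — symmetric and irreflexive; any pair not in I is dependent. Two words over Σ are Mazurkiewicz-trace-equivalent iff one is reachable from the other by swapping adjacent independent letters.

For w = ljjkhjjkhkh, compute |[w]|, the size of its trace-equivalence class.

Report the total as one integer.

3

drop 0:l onto floor
drop 1:j onto {0:l}
drop 2:j onto {1:j}
drop 3:k onto {2:j}
drop 4:h onto {3:k}
drop 5:j onto {3:k}
drop 6:j onto {5:j}
drop 7:k onto {4:h, 6:j}
drop 8:h onto {7:k}
drop 9:k onto {8:h}
drop 10:h onto {9:k}
ground layer = {0:l}
drop-orders for the pieces not yet dropped (sum over which currently-grounded one goes next):
  1 to go: {10} 1
  2 to go: {9,10} 1
  3 to go: {8,9,10} 1
  4 to go: {7,8,9,10} 1
  5 to go: {4,7,8,9,10} 1  {6,7,8,9,10} 1
  6 to go: {4,6,7,8,9,10} 2  {5,6,7,8,9,10} 1
  7 to go: {4,5,6,7,8,9,10} 3
  8 to go: {3,4,5,6,7,8,9,10} 3
  9 to go: {2,3,4,5,6,7,8,9,10} 3
  if 0:l drops first: 3 orders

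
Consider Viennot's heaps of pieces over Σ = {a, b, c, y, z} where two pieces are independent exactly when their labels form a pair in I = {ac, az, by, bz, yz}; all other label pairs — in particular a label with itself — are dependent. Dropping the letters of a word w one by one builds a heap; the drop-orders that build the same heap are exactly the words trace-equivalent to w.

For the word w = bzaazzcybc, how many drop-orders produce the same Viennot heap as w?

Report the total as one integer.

drop 0:b onto floor
drop 1:z onto floor
drop 2:a onto {0:b}
drop 3:a onto {2:a}
drop 4:z onto {1:z}
drop 5:z onto {4:z}
drop 6:c onto {0:b, 5:z}
drop 7:y onto {3:a, 6:c}
drop 8:b onto {3:a, 6:c}
drop 9:c onto {7:y, 8:b}
ground layer = {0:b, 1:z}
drop-orders for the pieces not yet dropped (sum over which currently-grounded one goes next):
  1 to go: {9} 1
  2 to go: {7,9} 1  {8,9} 1
  3 to go: {7,8,9} 2
  4 to go: {3,7,8,9} 2  {6,7,8,9} 2
  5 to go: {2,3,7,8,9} 2  {3,6,7,8,9} 4  {5,6,7,8,9} 2
  6 to go: {2,3,6,7,8,9} 6  {3,5,6,7,8,9} 6  {4,5,6,7,8,9} 2
  7 to go: {0,2,3,6,7,8,9} 6  {1,4,5,6,7,8,9} 2  {2,3,5,6,7,8,9} 12  {3,4,5,6,7,8,9} 8
  8 to go: {0,2,3,5,6,7,8,9} 18  {1,3,4,5,6,7,8,9} 10  {2,3,4,5,6,7,8,9} 20
  if 0:b drops first: 30 orders
  if 1:z drops first: 38 orders
heap linearizations: 68

68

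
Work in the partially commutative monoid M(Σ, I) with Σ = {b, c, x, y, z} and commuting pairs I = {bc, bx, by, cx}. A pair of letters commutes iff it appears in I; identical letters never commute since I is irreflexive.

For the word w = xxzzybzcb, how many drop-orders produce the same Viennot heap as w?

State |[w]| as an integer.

4

#0=x has no predecessor
#1=x depends on [0:x]
#2=z depends on [1:x]
#3=z depends on [2:z]
#4=y depends on [3:z]
#5=b depends on [3:z]
#6=z depends on [4:y, 5:b]
#7=c depends on [6:z]
#8=b depends on [6:z]
sources: [0:x]
N(rest) = Σ N(rest − s) over sources s of rest; N(one piece) = 1:
  size 1 → [7]=1  [8]=1
  size 2 → [7,8]=2
  size 3 → [6,7,8]=2
  size 4 → [4,6,7,8]=2  [5,6,7,8]=2
  size 5 → [4,5,6,7,8]=4
  size 6 → [3,4,5,6,7,8]=4
  size 7 → [2,3,4,5,6,7,8]=4
  first=0(x) contributes 4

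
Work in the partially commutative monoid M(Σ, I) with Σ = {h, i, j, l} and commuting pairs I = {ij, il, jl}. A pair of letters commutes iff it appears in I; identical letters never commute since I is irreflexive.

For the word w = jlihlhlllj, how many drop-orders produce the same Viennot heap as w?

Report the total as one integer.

24

piece 0:j — minimal
piece 1:l — minimal
piece 2:i — minimal
piece 3:h rests on {0:j, 1:l, 2:i}
piece 4:l rests on {3:h}
piece 5:h rests on {4:l}
piece 6:l rests on {5:h}
piece 7:l rests on {6:l}
piece 8:l rests on {7:l}
piece 9:j rests on {5:h}
minimal pieces: {0:j, 1:l, 2:i}
ways to finish when only these pieces remain (= sum over removing one remaining piece with nothing left below it):
  1 left: {8}→1  {9}→1
  2 left: {7,8}→1  {8,9}→2
  3 left: {6,7,8}→1  {7,8,9}→3
  4 left: {6,7,8,9}→4
  5 left: {5,6,7,8,9}→4
  6 left: {4,5,6,7,8,9}→4
  7 left: {3,4,5,6,7,8,9}→4
  8 left: {0,3,4,5,6,7,8,9}→4  {1,3,4,5,6,7,8,9}→4  {2,3,4,5,6,7,8,9}→4
  placing 0:j first → 8 extensions
  placing 1:l first → 8 extensions
  placing 2:i first → 8 extensions
total linear extensions = 24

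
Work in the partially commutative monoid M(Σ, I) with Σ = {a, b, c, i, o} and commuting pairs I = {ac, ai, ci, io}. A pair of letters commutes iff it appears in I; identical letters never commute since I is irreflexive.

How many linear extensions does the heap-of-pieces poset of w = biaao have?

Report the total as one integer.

4

drop 0:b onto floor
drop 1:i onto {0:b}
drop 2:a onto {0:b}
drop 3:a onto {2:a}
drop 4:o onto {3:a}
ground layer = {0:b}
drop-orders for the pieces not yet dropped (sum over which currently-grounded one goes next):
  1 to go: {1} 1  {4} 1
  2 to go: {1,4} 2  {3,4} 1
  3 to go: {1,3,4} 3  {2,3,4} 1
  if 0:b drops first: 4 orders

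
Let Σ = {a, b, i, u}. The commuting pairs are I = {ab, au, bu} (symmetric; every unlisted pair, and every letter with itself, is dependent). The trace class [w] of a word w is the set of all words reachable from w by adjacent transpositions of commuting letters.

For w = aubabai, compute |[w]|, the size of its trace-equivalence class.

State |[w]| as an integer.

piece 0:a — minimal
piece 1:u — minimal
piece 2:b — minimal
piece 3:a rests on {0:a}
piece 4:b rests on {2:b}
piece 5:a rests on {3:a}
piece 6:i rests on {1:u, 4:b, 5:a}
minimal pieces: {0:a, 1:u, 2:b}
ways to finish when only these pieces remain (= sum over removing one remaining piece with nothing left below it):
  1 left: {6}→1
  2 left: {1,6}→1  {4,6}→1  {5,6}→1
  3 left: {1,4,6}→2  {1,5,6}→2  {2,4,6}→1  {3,5,6}→1  {4,5,6}→2
  4 left: {0,3,5,6}→1  {1,2,4,6}→3  {1,3,5,6}→3  {1,4,5,6}→6  {2,4,5,6}→3  {3,4,5,6}→3
  5 left: {0,1,3,5,6}→4  {0,3,4,5,6}→4  {1,2,4,5,6}→12  {1,3,4,5,6}→12  {2,3,4,5,6}→6
  placing 0:a first → 30 extensions
  placing 1:u first → 10 extensions
  placing 2:b first → 20 extensions
total linear extensions = 60

60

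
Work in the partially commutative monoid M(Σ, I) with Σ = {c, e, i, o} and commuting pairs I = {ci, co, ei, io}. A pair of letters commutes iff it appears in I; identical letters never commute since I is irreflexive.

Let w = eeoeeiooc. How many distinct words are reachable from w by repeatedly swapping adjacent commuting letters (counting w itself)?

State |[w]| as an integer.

#0=e has no predecessor
#1=e depends on [0:e]
#2=o depends on [1:e]
#3=e depends on [2:o]
#4=e depends on [3:e]
#5=i has no predecessor
#6=o depends on [4:e]
#7=o depends on [6:o]
#8=c depends on [4:e]
sources: [0:e, 5:i]
N(rest) = Σ N(rest − s) over sources s of rest; N(one piece) = 1:
  size 1 → [5]=1  [7]=1  [8]=1
  size 2 → [5,7]=2  [5,8]=2  [6,7]=1  [7,8]=2
  size 3 → [5,6,7]=3  [5,7,8]=6  [6,7,8]=3
  size 4 → [4,6,7,8]=3  [5,6,7,8]=12
  size 5 → [3,4,6,7,8]=3  [4,5,6,7,8]=15
  size 6 → [2,3,4,6,7,8]=3  [3,4,5,6,7,8]=18
  size 7 → [1,2,3,4,6,7,8]=3  [2,3,4,5,6,7,8]=21
  first=0(e) contributes 24
  first=5(i) contributes 3
|[w]| = 27

27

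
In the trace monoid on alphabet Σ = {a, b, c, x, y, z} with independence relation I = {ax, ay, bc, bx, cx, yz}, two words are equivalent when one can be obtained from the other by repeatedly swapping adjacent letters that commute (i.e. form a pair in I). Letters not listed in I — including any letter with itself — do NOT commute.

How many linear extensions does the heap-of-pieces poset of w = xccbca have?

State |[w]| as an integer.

drop 0:x onto floor
drop 1:c onto floor
drop 2:c onto {1:c}
drop 3:b onto floor
drop 4:c onto {2:c}
drop 5:a onto {3:b, 4:c}
ground layer = {0:x, 1:c, 3:b}
drop-orders for the pieces not yet dropped (sum over which currently-grounded one goes next):
  1 to go: {0} 1  {5} 1
  2 to go: {0,5} 2  {3,5} 1  {4,5} 1
  3 to go: {0,3,5} 3  {0,4,5} 3  {2,4,5} 1  {3,4,5} 2
  4 to go: {0,2,4,5} 4  {0,3,4,5} 8  {1,2,4,5} 1  {2,3,4,5} 3
  if 0:x drops first: 4 orders
  if 1:c drops first: 15 orders
  if 3:b drops first: 5 orders
heap linearizations: 24

24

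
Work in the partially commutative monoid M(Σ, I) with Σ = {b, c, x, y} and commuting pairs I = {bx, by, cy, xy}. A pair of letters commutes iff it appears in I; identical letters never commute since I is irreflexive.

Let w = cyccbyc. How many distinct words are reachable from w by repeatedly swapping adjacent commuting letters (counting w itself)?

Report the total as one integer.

#0=c has no predecessor
#1=y has no predecessor
#2=c depends on [0:c]
#3=c depends on [2:c]
#4=b depends on [3:c]
#5=y depends on [1:y]
#6=c depends on [4:b]
sources: [0:c, 1:y]
N(rest) = Σ N(rest − s) over sources s of rest; N(one piece) = 1:
  size 1 → [5]=1  [6]=1
  size 2 → [1,5]=1  [4,6]=1  [5,6]=2
  size 3 → [1,5,6]=3  [3,4,6]=1  [4,5,6]=3
  size 4 → [1,4,5,6]=6  [2,3,4,6]=1  [3,4,5,6]=4
  size 5 → [0,2,3,4,6]=1  [1,3,4,5,6]=10  [2,3,4,5,6]=5
  first=0(c) contributes 15
  first=1(y) contributes 6
|[w]| = 21

21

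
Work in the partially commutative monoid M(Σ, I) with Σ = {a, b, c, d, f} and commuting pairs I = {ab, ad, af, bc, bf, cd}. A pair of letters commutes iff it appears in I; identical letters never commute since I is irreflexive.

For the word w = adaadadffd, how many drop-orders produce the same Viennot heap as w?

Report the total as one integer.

#0=a has no predecessor
#1=d has no predecessor
#2=a depends on [0:a]
#3=a depends on [2:a]
#4=d depends on [1:d]
#5=a depends on [3:a]
#6=d depends on [4:d]
#7=f depends on [6:d]
#8=f depends on [7:f]
#9=d depends on [8:f]
sources: [0:a, 1:d]
N(rest) = Σ N(rest − s) over sources s of rest; N(one piece) = 1:
  size 1 → [5]=1  [9]=1
  size 2 → [3,5]=1  [5,9]=2  [8,9]=1
  size 3 → [2,3,5]=1  [3,5,9]=3  [5,8,9]=3  [7,8,9]=1
  size 4 → [0,2,3,5]=1  [2,3,5,9]=4  [3,5,8,9]=6  [5,7,8,9]=4  [6,7,8,9]=1
  size 5 → [0,2,3,5,9]=5  [2,3,5,8,9]=10  [3,5,7,8,9]=10  [4,6,7,8,9]=1  [5,6,7,8,9]=5
  size 6 → [0,2,3,5,8,9]=15  [1,4,6,7,8,9]=1  [2,3,5,7,8,9]=20  [3,5,6,7,8,9]=15  [4,5,6,7,8,9]=6
  size 7 → [0,2,3,5,7,8,9]=35  [1,4,5,6,7,8,9]=7  [2,3,5,6,7,8,9]=35  [3,4,5,6,7,8,9]=21
  size 8 → [0,2,3,5,6,7,8,9]=70  [1,3,4,5,6,7,8,9]=28  [2,3,4,5,6,7,8,9]=56
  first=0(a) contributes 84
  first=1(d) contributes 126
|[w]| = 210

210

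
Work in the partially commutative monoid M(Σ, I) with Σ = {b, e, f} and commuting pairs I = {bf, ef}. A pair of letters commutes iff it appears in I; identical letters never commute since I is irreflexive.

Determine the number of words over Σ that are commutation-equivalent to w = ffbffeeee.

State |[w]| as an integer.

piece 0:f — minimal
piece 1:f rests on {0:f}
piece 2:b — minimal
piece 3:f rests on {1:f}
piece 4:f rests on {3:f}
piece 5:e rests on {2:b}
piece 6:e rests on {5:e}
piece 7:e rests on {6:e}
piece 8:e rests on {7:e}
minimal pieces: {0:f, 2:b}
ways to finish when only these pieces remain (= sum over removing one remaining piece with nothing left below it):
  1 left: {4}→1  {8}→1
  2 left: {3,4}→1  {4,8}→2  {7,8}→1
  3 left: {1,3,4}→1  {3,4,8}→3  {4,7,8}→3  {6,7,8}→1
  4 left: {0,1,3,4}→1  {1,3,4,8}→4  {3,4,7,8}→6  {4,6,7,8}→4  {5,6,7,8}→1
  5 left: {0,1,3,4,8}→5  {1,3,4,7,8}→10  {2,5,6,7,8}→1  {3,4,6,7,8}→10  {4,5,6,7,8}→5
  6 left: {0,1,3,4,7,8}→15  {1,3,4,6,7,8}→20  {2,4,5,6,7,8}→6  {3,4,5,6,7,8}→15
  7 left: {0,1,3,4,6,7,8}→35  {1,3,4,5,6,7,8}→35  {2,3,4,5,6,7,8}→21
  placing 0:f first → 56 extensions
  placing 2:b first → 70 extensions
total linear extensions = 126

126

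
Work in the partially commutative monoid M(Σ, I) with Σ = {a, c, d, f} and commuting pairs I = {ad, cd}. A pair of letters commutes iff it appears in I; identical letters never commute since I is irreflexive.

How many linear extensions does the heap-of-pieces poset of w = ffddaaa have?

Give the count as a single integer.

10

piece 0:f — minimal
piece 1:f rests on {0:f}
piece 2:d rests on {1:f}
piece 3:d rests on {2:d}
piece 4:a rests on {1:f}
piece 5:a rests on {4:a}
piece 6:a rests on {5:a}
minimal pieces: {0:f}
ways to finish when only these pieces remain (= sum over removing one remaining piece with nothing left below it):
  1 left: {3}→1  {6}→1
  2 left: {2,3}→1  {3,6}→2  {5,6}→1
  3 left: {2,3,6}→3  {3,5,6}→3  {4,5,6}→1
  4 left: {2,3,5,6}→6  {3,4,5,6}→4
  5 left: {2,3,4,5,6}→10
  placing 0:f first → 10 extensions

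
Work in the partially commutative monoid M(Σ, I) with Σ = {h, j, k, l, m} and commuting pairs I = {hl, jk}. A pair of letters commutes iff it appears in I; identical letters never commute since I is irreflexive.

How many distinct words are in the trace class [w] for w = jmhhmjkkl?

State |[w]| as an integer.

0(j) covers ∅
1(m) covers 0:j
2(h) covers 1:m
3(h) covers 2:h
4(m) covers 3:h
5(j) covers 4:m
6(k) covers 4:m
7(k) covers 6:k
8(l) covers 5:j, 7:k
floor of heap: 0:j
completions by unplaced set U, small U first (add the entries for U minus each lowest piece of U):
  |U|=1: {8}:1
  |U|=2: {5,8}:1  {7,8}:1
  |U|=3: {5,7,8}:2  {6,7,8}:1
  |U|=4: {5,6,7,8}:3
  |U|=5: {4,5,6,7,8}:3
  |U|=6: {3,4,5,6,7,8}:3
  |U|=7: {2,3,4,5,6,7,8}:3
  start at 0(j): 3

3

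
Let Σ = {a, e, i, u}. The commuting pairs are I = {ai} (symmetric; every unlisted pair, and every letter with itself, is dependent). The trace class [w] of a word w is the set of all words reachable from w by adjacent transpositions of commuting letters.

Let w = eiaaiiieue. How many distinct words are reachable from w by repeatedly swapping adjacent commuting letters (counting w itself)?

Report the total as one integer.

0(e) covers ∅
1(i) covers 0:e
2(a) covers 0:e
3(a) covers 2:a
4(i) covers 1:i
5(i) covers 4:i
6(i) covers 5:i
7(e) covers 3:a, 6:i
8(u) covers 7:e
9(e) covers 8:u
floor of heap: 0:e
completions by unplaced set U, small U first (add the entries for U minus each lowest piece of U):
  |U|=1: {9}:1
  |U|=2: {8,9}:1
  |U|=3: {7,8,9}:1
  |U|=4: {3,7,8,9}:1  {6,7,8,9}:1
  |U|=5: {2,3,7,8,9}:1  {3,6,7,8,9}:2  {5,6,7,8,9}:1
  |U|=6: {2,3,6,7,8,9}:3  {3,5,6,7,8,9}:3  {4,5,6,7,8,9}:1
  |U|=7: {1,4,5,6,7,8,9}:1  {2,3,5,6,7,8,9}:6  {3,4,5,6,7,8,9}:4
  |U|=8: {1,3,4,5,6,7,8,9}:5  {2,3,4,5,6,7,8,9}:10
  start at 0(e): 15

15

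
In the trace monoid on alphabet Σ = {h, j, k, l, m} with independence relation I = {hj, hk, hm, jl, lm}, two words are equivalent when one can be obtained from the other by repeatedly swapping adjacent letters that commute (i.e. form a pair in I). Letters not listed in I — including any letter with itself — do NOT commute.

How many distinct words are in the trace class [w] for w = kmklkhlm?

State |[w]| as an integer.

5

0(k) covers ∅
1(m) covers 0:k
2(k) covers 1:m
3(l) covers 2:k
4(k) covers 3:l
5(h) covers 3:l
6(l) covers 4:k, 5:h
7(m) covers 4:k
floor of heap: 0:k
completions by unplaced set U, small U first (add the entries for U minus each lowest piece of U):
  |U|=1: {6}:1  {7}:1
  |U|=2: {5,6}:1  {6,7}:2
  |U|=3: {4,6,7}:2  {5,6,7}:3
  |U|=4: {4,5,6,7}:5
  |U|=5: {3,4,5,6,7}:5
  |U|=6: {2,3,4,5,6,7}:5
  start at 0(k): 5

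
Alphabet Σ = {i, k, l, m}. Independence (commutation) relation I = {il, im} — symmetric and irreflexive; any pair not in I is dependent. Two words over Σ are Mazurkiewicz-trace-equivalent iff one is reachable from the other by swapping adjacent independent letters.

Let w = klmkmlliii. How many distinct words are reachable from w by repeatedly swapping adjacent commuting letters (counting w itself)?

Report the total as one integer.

piece 0:k — minimal
piece 1:l rests on {0:k}
piece 2:m rests on {1:l}
piece 3:k rests on {2:m}
piece 4:m rests on {3:k}
piece 5:l rests on {4:m}
piece 6:l rests on {5:l}
piece 7:i rests on {3:k}
piece 8:i rests on {7:i}
piece 9:i rests on {8:i}
minimal pieces: {0:k}
ways to finish when only these pieces remain (= sum over removing one remaining piece with nothing left below it):
  1 left: {6}→1  {9}→1
  2 left: {5,6}→1  {6,9}→2  {8,9}→1
  3 left: {4,5,6}→1  {5,6,9}→3  {6,8,9}→3  {7,8,9}→1
  4 left: {4,5,6,9}→4  {5,6,8,9}→6  {6,7,8,9}→4
  5 left: {4,5,6,8,9}→10  {5,6,7,8,9}→10
  6 left: {4,5,6,7,8,9}→20
  7 left: {3,4,5,6,7,8,9}→20
  8 left: {2,3,4,5,6,7,8,9}→20
  placing 0:k first → 20 extensions

20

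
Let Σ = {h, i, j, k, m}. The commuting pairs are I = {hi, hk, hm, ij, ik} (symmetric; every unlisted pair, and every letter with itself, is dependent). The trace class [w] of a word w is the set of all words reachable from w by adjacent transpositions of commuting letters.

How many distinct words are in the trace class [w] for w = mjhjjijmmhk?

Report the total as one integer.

25

drop 0:m onto floor
drop 1:j onto {0:m}
drop 2:h onto {1:j}
drop 3:j onto {2:h}
drop 4:j onto {3:j}
drop 5:i onto {0:m}
drop 6:j onto {4:j}
drop 7:m onto {5:i, 6:j}
drop 8:m onto {7:m}
drop 9:h onto {6:j}
drop 10:k onto {8:m}
ground layer = {0:m}
drop-orders for the pieces not yet dropped (sum over which currently-grounded one goes next):
  1 to go: {9} 1  {10} 1
  2 to go: {8,10} 1  {9,10} 2
  3 to go: {7,8,10} 1  {8,9,10} 3
  4 to go: {5,7,8,10} 1  {7,8,9,10} 4
  5 to go: {5,7,8,9,10} 5  {6,7,8,9,10} 4
  6 to go: {4,6,7,8,9,10} 4  {5,6,7,8,9,10} 9
  7 to go: {3,4,6,7,8,9,10} 4  {4,5,6,7,8,9,10} 13
  8 to go: {2,3,4,6,7,8,9,10} 4  {3,4,5,6,7,8,9,10} 17
  9 to go: {1,2,3,4,6,7,8,9,10} 4  {2,3,4,5,6,7,8,9,10} 21
  if 0:m drops first: 25 orders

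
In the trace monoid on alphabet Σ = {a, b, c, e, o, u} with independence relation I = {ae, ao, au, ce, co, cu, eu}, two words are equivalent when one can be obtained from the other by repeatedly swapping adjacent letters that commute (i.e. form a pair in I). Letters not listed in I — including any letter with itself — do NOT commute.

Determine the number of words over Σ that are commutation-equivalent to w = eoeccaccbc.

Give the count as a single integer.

56

#0=e has no predecessor
#1=o depends on [0:e]
#2=e depends on [1:o]
#3=c has no predecessor
#4=c depends on [3:c]
#5=a depends on [4:c]
#6=c depends on [5:a]
#7=c depends on [6:c]
#8=b depends on [2:e, 7:c]
#9=c depends on [8:b]
sources: [0:e, 3:c]
N(rest) = Σ N(rest − s) over sources s of rest; N(one piece) = 1:
  size 1 → [9]=1
  size 2 → [8,9]=1
  size 3 → [2,8,9]=1  [7,8,9]=1
  size 4 → [1,2,8,9]=1  [2,7,8,9]=2  [6,7,8,9]=1
  size 5 → [0,1,2,8,9]=1  [1,2,7,8,9]=3  [2,6,7,8,9]=3  [5,6,7,8,9]=1
  size 6 → [0,1,2,7,8,9]=4  [1,2,6,7,8,9]=6  [2,5,6,7,8,9]=4  [4,5,6,7,8,9]=1
  size 7 → [0,1,2,6,7,8,9]=10  [1,2,5,6,7,8,9]=10  [2,4,5,6,7,8,9]=5  [3,4,5,6,7,8,9]=1
  size 8 → [0,1,2,5,6,7,8,9]=20  [1,2,4,5,6,7,8,9]=15  [2,3,4,5,6,7,8,9]=6
  first=0(e) contributes 21
  first=3(c) contributes 35
|[w]| = 56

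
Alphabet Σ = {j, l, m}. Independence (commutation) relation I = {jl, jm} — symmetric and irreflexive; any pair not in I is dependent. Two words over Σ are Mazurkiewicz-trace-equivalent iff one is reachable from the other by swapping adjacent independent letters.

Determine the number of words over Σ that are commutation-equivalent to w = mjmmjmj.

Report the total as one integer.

#0=m has no predecessor
#1=j has no predecessor
#2=m depends on [0:m]
#3=m depends on [2:m]
#4=j depends on [1:j]
#5=m depends on [3:m]
#6=j depends on [4:j]
sources: [0:m, 1:j]
N(rest) = Σ N(rest − s) over sources s of rest; N(one piece) = 1:
  size 1 → [5]=1  [6]=1
  size 2 → [3,5]=1  [4,6]=1  [5,6]=2
  size 3 → [1,4,6]=1  [2,3,5]=1  [3,5,6]=3  [4,5,6]=3
  size 4 → [0,2,3,5]=1  [1,4,5,6]=4  [2,3,5,6]=4  [3,4,5,6]=6
  size 5 → [0,2,3,5,6]=5  [1,3,4,5,6]=10  [2,3,4,5,6]=10
  first=0(m) contributes 20
  first=1(j) contributes 15
|[w]| = 35

35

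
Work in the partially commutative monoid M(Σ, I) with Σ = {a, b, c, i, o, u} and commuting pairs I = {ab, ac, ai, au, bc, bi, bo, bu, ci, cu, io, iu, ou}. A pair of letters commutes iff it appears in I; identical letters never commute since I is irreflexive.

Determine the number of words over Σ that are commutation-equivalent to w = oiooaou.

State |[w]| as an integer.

42

drop 0:o onto floor
drop 1:i onto floor
drop 2:o onto {0:o}
drop 3:o onto {2:o}
drop 4:a onto {3:o}
drop 5:o onto {4:a}
drop 6:u onto floor
ground layer = {0:o, 1:i, 6:u}
drop-orders for the pieces not yet dropped (sum over which currently-grounded one goes next):
  1 to go: {1} 1  {5} 1  {6} 1
  2 to go: {1,5} 2  {1,6} 2  {4,5} 1  {5,6} 2
  3 to go: {1,4,5} 3  {1,5,6} 6  {3,4,5} 1  {4,5,6} 3
  4 to go: {1,3,4,5} 4  {1,4,5,6} 12  {2,3,4,5} 1  {3,4,5,6} 4
  5 to go: {0,2,3,4,5} 1  {1,2,3,4,5} 5  {1,3,4,5,6} 20  {2,3,4,5,6} 5
  if 0:o drops first: 30 orders
  if 1:i drops first: 6 orders
  if 6:u drops first: 6 orders
heap linearizations: 42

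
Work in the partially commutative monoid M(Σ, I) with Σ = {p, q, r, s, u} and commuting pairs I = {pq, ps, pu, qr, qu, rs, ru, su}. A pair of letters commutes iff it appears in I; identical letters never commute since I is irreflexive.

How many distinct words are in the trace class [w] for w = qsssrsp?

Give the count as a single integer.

21

piece 0:q — minimal
piece 1:s rests on {0:q}
piece 2:s rests on {1:s}
piece 3:s rests on {2:s}
piece 4:r — minimal
piece 5:s rests on {3:s}
piece 6:p rests on {4:r}
minimal pieces: {0:q, 4:r}
ways to finish when only these pieces remain (= sum over removing one remaining piece with nothing left below it):
  1 left: {5}→1  {6}→1
  2 left: {3,5}→1  {4,6}→1  {5,6}→2
  3 left: {2,3,5}→1  {3,5,6}→3  {4,5,6}→3
  4 left: {1,2,3,5}→1  {2,3,5,6}→4  {3,4,5,6}→6
  5 left: {0,1,2,3,5}→1  {1,2,3,5,6}→5  {2,3,4,5,6}→10
  placing 0:q first → 15 extensions
  placing 4:r first → 6 extensions
total linear extensions = 21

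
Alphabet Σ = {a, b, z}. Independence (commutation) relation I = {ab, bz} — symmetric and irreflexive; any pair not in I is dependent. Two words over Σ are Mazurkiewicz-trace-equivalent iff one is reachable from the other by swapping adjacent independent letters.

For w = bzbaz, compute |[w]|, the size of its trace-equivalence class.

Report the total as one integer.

10

drop 0:b onto floor
drop 1:z onto floor
drop 2:b onto {0:b}
drop 3:a onto {1:z}
drop 4:z onto {3:a}
ground layer = {0:b, 1:z}
drop-orders for the pieces not yet dropped (sum over which currently-grounded one goes next):
  1 to go: {2} 1  {4} 1
  2 to go: {0,2} 1  {2,4} 2  {3,4} 1
  3 to go: {0,2,4} 3  {1,3,4} 1  {2,3,4} 3
  if 0:b drops first: 4 orders
  if 1:z drops first: 6 orders
heap linearizations: 10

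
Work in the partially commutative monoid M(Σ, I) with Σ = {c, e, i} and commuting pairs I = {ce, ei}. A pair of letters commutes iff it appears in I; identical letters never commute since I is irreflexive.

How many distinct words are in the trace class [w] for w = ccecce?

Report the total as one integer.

0(c) covers ∅
1(c) covers 0:c
2(e) covers ∅
3(c) covers 1:c
4(c) covers 3:c
5(e) covers 2:e
floor of heap: 0:c, 2:e
completions by unplaced set U, small U first (add the entries for U minus each lowest piece of U):
  |U|=1: {4}:1  {5}:1
  |U|=2: {2,5}:1  {3,4}:1  {4,5}:2
  |U|=3: {1,3,4}:1  {2,4,5}:3  {3,4,5}:3
  |U|=4: {0,1,3,4}:1  {1,3,4,5}:4  {2,3,4,5}:6
  start at 0(c): 10
  start at 2(e): 5
sum over floor = 15

15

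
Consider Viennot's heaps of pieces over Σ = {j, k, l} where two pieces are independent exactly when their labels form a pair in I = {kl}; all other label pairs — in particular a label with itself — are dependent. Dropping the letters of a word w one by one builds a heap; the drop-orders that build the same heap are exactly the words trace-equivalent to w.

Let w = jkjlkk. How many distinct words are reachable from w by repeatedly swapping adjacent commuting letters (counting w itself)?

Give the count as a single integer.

0(j) covers ∅
1(k) covers 0:j
2(j) covers 1:k
3(l) covers 2:j
4(k) covers 2:j
5(k) covers 4:k
floor of heap: 0:j
completions by unplaced set U, small U first (add the entries for U minus each lowest piece of U):
  |U|=1: {3}:1  {5}:1
  |U|=2: {3,5}:2  {4,5}:1
  |U|=3: {3,4,5}:3
  |U|=4: {2,3,4,5}:3
  start at 0(j): 3

3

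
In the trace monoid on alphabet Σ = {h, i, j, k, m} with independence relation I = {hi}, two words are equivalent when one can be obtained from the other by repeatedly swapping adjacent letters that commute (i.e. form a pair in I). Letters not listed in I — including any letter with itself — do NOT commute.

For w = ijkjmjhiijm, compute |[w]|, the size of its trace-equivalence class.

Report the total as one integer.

3

drop 0:i onto floor
drop 1:j onto {0:i}
drop 2:k onto {1:j}
drop 3:j onto {2:k}
drop 4:m onto {3:j}
drop 5:j onto {4:m}
drop 6:h onto {5:j}
drop 7:i onto {5:j}
drop 8:i onto {7:i}
drop 9:j onto {6:h, 8:i}
drop 10:m onto {9:j}
ground layer = {0:i}
drop-orders for the pieces not yet dropped (sum over which currently-grounded one goes next):
  1 to go: {10} 1
  2 to go: {9,10} 1
  3 to go: {6,9,10} 1  {8,9,10} 1
  4 to go: {6,8,9,10} 2  {7,8,9,10} 1
  5 to go: {6,7,8,9,10} 3
  6 to go: {5,6,7,8,9,10} 3
  7 to go: {4,5,6,7,8,9,10} 3
  8 to go: {3,4,5,6,7,8,9,10} 3
  9 to go: {2,3,4,5,6,7,8,9,10} 3
  if 0:i drops first: 3 orders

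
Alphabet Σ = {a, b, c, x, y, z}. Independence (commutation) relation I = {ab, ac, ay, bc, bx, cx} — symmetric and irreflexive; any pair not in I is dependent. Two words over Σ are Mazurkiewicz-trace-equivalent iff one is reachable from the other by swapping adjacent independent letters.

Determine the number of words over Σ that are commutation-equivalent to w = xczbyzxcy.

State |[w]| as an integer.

4

0(x) covers ∅
1(c) covers ∅
2(z) covers 0:x, 1:c
3(b) covers 2:z
4(y) covers 3:b
5(z) covers 4:y
6(x) covers 5:z
7(c) covers 5:z
8(y) covers 6:x, 7:c
floor of heap: 0:x, 1:c
completions by unplaced set U, small U first (add the entries for U minus each lowest piece of U):
  |U|=1: {8}:1
  |U|=2: {6,8}:1  {7,8}:1
  |U|=3: {6,7,8}:2
  |U|=4: {5,6,7,8}:2
  |U|=5: {4,5,6,7,8}:2
  |U|=6: {3,4,5,6,7,8}:2
  |U|=7: {2,3,4,5,6,7,8}:2
  start at 0(x): 2
  start at 1(c): 2
sum over floor = 4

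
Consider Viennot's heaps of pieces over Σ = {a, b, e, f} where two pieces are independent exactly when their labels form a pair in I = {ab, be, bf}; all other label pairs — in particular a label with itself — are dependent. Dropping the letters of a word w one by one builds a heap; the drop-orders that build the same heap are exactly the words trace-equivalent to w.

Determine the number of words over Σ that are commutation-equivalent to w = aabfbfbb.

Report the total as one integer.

piece 0:a — minimal
piece 1:a rests on {0:a}
piece 2:b — minimal
piece 3:f rests on {1:a}
piece 4:b rests on {2:b}
piece 5:f rests on {3:f}
piece 6:b rests on {4:b}
piece 7:b rests on {6:b}
minimal pieces: {0:a, 2:b}
ways to finish when only these pieces remain (= sum over removing one remaining piece with nothing left below it):
  1 left: {5}→1  {7}→1
  2 left: {3,5}→1  {5,7}→2  {6,7}→1
  3 left: {1,3,5}→1  {3,5,7}→3  {4,6,7}→1  {5,6,7}→3
  4 left: {0,1,3,5}→1  {1,3,5,7}→4  {2,4,6,7}→1  {3,5,6,7}→6  {4,5,6,7}→4
  5 left: {0,1,3,5,7}→5  {1,3,5,6,7}→10  {2,4,5,6,7}→5  {3,4,5,6,7}→10
  6 left: {0,1,3,5,6,7}→15  {1,3,4,5,6,7}→20  {2,3,4,5,6,7}→15
  placing 0:a first → 35 extensions
  placing 2:b first → 35 extensions
total linear extensions = 70

70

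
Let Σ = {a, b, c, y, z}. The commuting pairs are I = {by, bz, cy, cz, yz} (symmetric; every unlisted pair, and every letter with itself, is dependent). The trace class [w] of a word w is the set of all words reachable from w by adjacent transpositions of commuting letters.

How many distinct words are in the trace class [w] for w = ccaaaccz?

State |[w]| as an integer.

3

piece 0:c — minimal
piece 1:c rests on {0:c}
piece 2:a rests on {1:c}
piece 3:a rests on {2:a}
piece 4:a rests on {3:a}
piece 5:c rests on {4:a}
piece 6:c rests on {5:c}
piece 7:z rests on {4:a}
minimal pieces: {0:c}
ways to finish when only these pieces remain (= sum over removing one remaining piece with nothing left below it):
  1 left: {6}→1  {7}→1
  2 left: {5,6}→1  {6,7}→2
  3 left: {5,6,7}→3
  4 left: {4,5,6,7}→3
  5 left: {3,4,5,6,7}→3
  6 left: {2,3,4,5,6,7}→3
  placing 0:c first → 3 extensions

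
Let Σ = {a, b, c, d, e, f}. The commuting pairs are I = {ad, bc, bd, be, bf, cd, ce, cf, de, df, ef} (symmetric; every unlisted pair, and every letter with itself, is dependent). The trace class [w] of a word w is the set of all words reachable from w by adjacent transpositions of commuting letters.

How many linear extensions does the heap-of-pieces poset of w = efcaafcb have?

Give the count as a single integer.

36

0(e) covers ∅
1(f) covers ∅
2(c) covers ∅
3(a) covers 0:e, 1:f, 2:c
4(a) covers 3:a
5(f) covers 4:a
6(c) covers 4:a
7(b) covers 4:a
floor of heap: 0:e, 1:f, 2:c
completions by unplaced set U, small U first (add the entries for U minus each lowest piece of U):
  |U|=1: {5}:1  {6}:1  {7}:1
  |U|=2: {5,6}:2  {5,7}:2  {6,7}:2
  |U|=3: {5,6,7}:6
  |U|=4: {4,5,6,7}:6
  |U|=5: {3,4,5,6,7}:6
  |U|=6: {0,3,4,5,6,7}:6  {1,3,4,5,6,7}:6  {2,3,4,5,6,7}:6
  start at 0(e): 12
  start at 1(f): 12
  start at 2(c): 12
sum over floor = 36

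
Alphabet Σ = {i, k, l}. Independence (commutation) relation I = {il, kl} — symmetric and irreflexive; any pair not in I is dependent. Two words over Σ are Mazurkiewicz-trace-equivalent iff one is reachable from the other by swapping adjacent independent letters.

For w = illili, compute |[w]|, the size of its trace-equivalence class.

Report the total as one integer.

piece 0:i — minimal
piece 1:l — minimal
piece 2:l rests on {1:l}
piece 3:i rests on {0:i}
piece 4:l rests on {2:l}
piece 5:i rests on {3:i}
minimal pieces: {0:i, 1:l}
ways to finish when only these pieces remain (= sum over removing one remaining piece with nothing left below it):
  1 left: {4}→1  {5}→1
  2 left: {2,4}→1  {3,5}→1  {4,5}→2
  3 left: {0,3,5}→1  {1,2,4}→1  {2,4,5}→3  {3,4,5}→3
  4 left: {0,3,4,5}→4  {1,2,4,5}→4  {2,3,4,5}→6
  placing 0:i first → 10 extensions
  placing 1:l first → 10 extensions
total linear extensions = 20

20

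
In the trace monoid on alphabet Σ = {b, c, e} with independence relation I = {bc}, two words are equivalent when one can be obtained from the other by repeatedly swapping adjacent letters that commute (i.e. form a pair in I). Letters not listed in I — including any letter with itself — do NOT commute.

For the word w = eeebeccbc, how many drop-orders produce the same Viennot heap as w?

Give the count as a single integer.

4

drop 0:e onto floor
drop 1:e onto {0:e}
drop 2:e onto {1:e}
drop 3:b onto {2:e}
drop 4:e onto {3:b}
drop 5:c onto {4:e}
drop 6:c onto {5:c}
drop 7:b onto {4:e}
drop 8:c onto {6:c}
ground layer = {0:e}
drop-orders for the pieces not yet dropped (sum over which currently-grounded one goes next):
  1 to go: {7} 1  {8} 1
  2 to go: {6,8} 1  {7,8} 2
  3 to go: {5,6,8} 1  {6,7,8} 3
  4 to go: {5,6,7,8} 4
  5 to go: {4,5,6,7,8} 4
  6 to go: {3,4,5,6,7,8} 4
  7 to go: {2,3,4,5,6,7,8} 4
  if 0:e drops first: 4 orders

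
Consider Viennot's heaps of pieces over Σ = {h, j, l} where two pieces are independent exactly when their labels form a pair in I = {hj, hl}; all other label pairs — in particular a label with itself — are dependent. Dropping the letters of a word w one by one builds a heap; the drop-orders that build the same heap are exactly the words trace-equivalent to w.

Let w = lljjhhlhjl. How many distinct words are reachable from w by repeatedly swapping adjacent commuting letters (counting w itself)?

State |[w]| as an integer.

120

drop 0:l onto floor
drop 1:l onto {0:l}
drop 2:j onto {1:l}
drop 3:j onto {2:j}
drop 4:h onto floor
drop 5:h onto {4:h}
drop 6:l onto {3:j}
drop 7:h onto {5:h}
drop 8:j onto {6:l}
drop 9:l onto {8:j}
ground layer = {0:l, 4:h}
drop-orders for the pieces not yet dropped (sum over which currently-grounded one goes next):
  1 to go: {7} 1  {9} 1
  2 to go: {5,7} 1  {7,9} 2  {8,9} 1
  3 to go: {4,5,7} 1  {5,7,9} 3  {6,8,9} 1  {7,8,9} 3
  4 to go: {3,6,8,9} 1  {4,5,7,9} 4  {5,7,8,9} 6  {6,7,8,9} 4
  5 to go: {2,3,6,8,9} 1  {3,6,7,8,9} 5  {4,5,7,8,9} 10  {5,6,7,8,9} 10
  6 to go: {1,2,3,6,8,9} 1  {2,3,6,7,8,9} 6  {3,5,6,7,8,9} 15  {4,5,6,7,8,9} 20
  7 to go: {0,1,2,3,6,8,9} 1  {1,2,3,6,7,8,9} 7  {2,3,5,6,7,8,9} 21  {3,4,5,6,7,8,9} 35
  8 to go: {0,1,2,3,6,7,8,9} 8  {1,2,3,5,6,7,8,9} 28  {2,3,4,5,6,7,8,9} 56
  if 0:l drops first: 84 orders
  if 4:h drops first: 36 orders
heap linearizations: 120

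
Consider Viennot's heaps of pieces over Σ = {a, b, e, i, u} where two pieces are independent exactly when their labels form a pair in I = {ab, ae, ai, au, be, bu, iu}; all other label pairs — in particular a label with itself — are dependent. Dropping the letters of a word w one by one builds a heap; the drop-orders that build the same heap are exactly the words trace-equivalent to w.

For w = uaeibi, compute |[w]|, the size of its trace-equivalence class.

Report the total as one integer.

piece 0:u — minimal
piece 1:a — minimal
piece 2:e rests on {0:u}
piece 3:i rests on {2:e}
piece 4:b rests on {3:i}
piece 5:i rests on {4:b}
minimal pieces: {0:u, 1:a}
ways to finish when only these pieces remain (= sum over removing one remaining piece with nothing left below it):
  1 left: {1}→1  {5}→1
  2 left: {1,5}→2  {4,5}→1
  3 left: {1,4,5}→3  {3,4,5}→1
  4 left: {1,3,4,5}→4  {2,3,4,5}→1
  placing 0:u first → 5 extensions
  placing 1:a first → 1 extensions
total linear extensions = 6

6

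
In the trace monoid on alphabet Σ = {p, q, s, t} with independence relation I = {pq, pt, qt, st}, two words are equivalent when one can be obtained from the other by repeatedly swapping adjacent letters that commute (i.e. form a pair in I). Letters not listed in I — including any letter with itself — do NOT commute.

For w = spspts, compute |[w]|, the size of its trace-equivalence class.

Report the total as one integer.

6

0(s) covers ∅
1(p) covers 0:s
2(s) covers 1:p
3(p) covers 2:s
4(t) covers ∅
5(s) covers 3:p
floor of heap: 0:s, 4:t
completions by unplaced set U, small U first (add the entries for U minus each lowest piece of U):
  |U|=1: {4}:1  {5}:1
  |U|=2: {3,5}:1  {4,5}:2
  |U|=3: {2,3,5}:1  {3,4,5}:3
  |U|=4: {1,2,3,5}:1  {2,3,4,5}:4
  start at 0(s): 5
  start at 4(t): 1
sum over floor = 6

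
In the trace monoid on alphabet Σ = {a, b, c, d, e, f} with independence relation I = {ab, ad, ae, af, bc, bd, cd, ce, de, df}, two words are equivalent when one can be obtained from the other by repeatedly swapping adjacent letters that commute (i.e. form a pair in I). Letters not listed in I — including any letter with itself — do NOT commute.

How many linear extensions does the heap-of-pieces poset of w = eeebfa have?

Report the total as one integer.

#0=e has no predecessor
#1=e depends on [0:e]
#2=e depends on [1:e]
#3=b depends on [2:e]
#4=f depends on [3:b]
#5=a has no predecessor
sources: [0:e, 5:a]
N(rest) = Σ N(rest − s) over sources s of rest; N(one piece) = 1:
  size 1 → [4]=1  [5]=1
  size 2 → [3,4]=1  [4,5]=2
  size 3 → [2,3,4]=1  [3,4,5]=3
  size 4 → [1,2,3,4]=1  [2,3,4,5]=4
  first=0(e) contributes 5
  first=5(a) contributes 1
|[w]| = 6

6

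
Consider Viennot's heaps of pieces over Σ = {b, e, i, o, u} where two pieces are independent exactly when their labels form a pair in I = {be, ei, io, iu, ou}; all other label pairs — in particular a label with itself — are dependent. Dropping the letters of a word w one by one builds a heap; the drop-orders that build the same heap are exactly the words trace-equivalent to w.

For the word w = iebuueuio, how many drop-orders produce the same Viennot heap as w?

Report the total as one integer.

drop 0:i onto floor
drop 1:e onto floor
drop 2:b onto {0:i}
drop 3:u onto {1:e, 2:b}
drop 4:u onto {3:u}
drop 5:e onto {4:u}
drop 6:u onto {5:e}
drop 7:i onto {2:b}
drop 8:o onto {5:e}
ground layer = {0:i, 1:e}
drop-orders for the pieces not yet dropped (sum over which currently-grounded one goes next):
  1 to go: {6} 1  {7} 1  {8} 1
  2 to go: {6,7} 2  {6,8} 2  {7,8} 2
  3 to go: {5,6,8} 2  {6,7,8} 6
  4 to go: {4,5,6,8} 2  {5,6,7,8} 8
  5 to go: {3,4,5,6,8} 2  {4,5,6,7,8} 10
  6 to go: {1,3,4,5,6,8} 2  {3,4,5,6,7,8} 12
  7 to go: {1,3,4,5,6,7,8} 14  {2,3,4,5,6,7,8} 12
  if 0:i drops first: 26 orders
  if 1:e drops first: 12 orders
heap linearizations: 38

38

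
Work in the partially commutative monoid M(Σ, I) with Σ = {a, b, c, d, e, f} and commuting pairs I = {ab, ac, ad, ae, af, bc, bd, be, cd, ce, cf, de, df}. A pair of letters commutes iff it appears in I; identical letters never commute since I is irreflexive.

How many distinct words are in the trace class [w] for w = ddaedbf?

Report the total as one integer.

280

#0=d has no predecessor
#1=d depends on [0:d]
#2=a has no predecessor
#3=e has no predecessor
#4=d depends on [1:d]
#5=b has no predecessor
#6=f depends on [3:e, 5:b]
sources: [0:d, 2:a, 3:e, 5:b]
N(rest) = Σ N(rest − s) over sources s of rest; N(one piece) = 1:
  size 1 → [2]=1  [4]=1  [6]=1
  size 2 → [1,4]=1  [2,4]=2  [2,6]=2  [3,6]=1  [4,6]=2  [5,6]=1
  size 3 → [0,1,4]=1  [1,2,4]=3  [1,4,6]=3  [2,3,6]=3  [2,4,6]=6  [2,5,6]=3  [3,4,6]=3  [3,5,6]=2  [4,5,6]=3
  size 4 → [0,1,2,4]=4  [0,1,4,6]=4  [1,2,4,6]=12  [1,3,4,6]=6  [1,4,5,6]=6  [2,3,4,6]=12  [2,3,5,6]=8  [2,4,5,6]=12  [3,4,5,6]=8
  size 5 → [0,1,2,4,6]=20  [0,1,3,4,6]=10  [0,1,4,5,6]=10  [1,2,3,4,6]=30  [1,2,4,5,6]=30  [1,3,4,5,6]=20  [2,3,4,5,6]=40
  first=0(d) contributes 120
  first=2(a) contributes 40
  first=3(e) contributes 60
  first=5(b) contributes 60
|[w]| = 280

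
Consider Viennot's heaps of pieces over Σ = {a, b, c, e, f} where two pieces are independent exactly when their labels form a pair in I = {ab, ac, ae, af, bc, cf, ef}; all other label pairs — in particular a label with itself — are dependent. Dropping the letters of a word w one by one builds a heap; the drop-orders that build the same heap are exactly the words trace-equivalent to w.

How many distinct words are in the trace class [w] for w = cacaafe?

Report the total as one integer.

drop 0:c onto floor
drop 1:a onto floor
drop 2:c onto {0:c}
drop 3:a onto {1:a}
drop 4:a onto {3:a}
drop 5:f onto floor
drop 6:e onto {2:c}
ground layer = {0:c, 1:a, 5:f}
drop-orders for the pieces not yet dropped (sum over which currently-grounded one goes next):
  1 to go: {4} 1  {5} 1  {6} 1
  2 to go: {2,6} 1  {3,4} 1  {4,5} 2  {4,6} 2  {5,6} 2
  3 to go: {0,2,6} 1  {1,3,4} 1  {2,4,6} 3  {2,5,6} 3  {3,4,5} 3  {3,4,6} 3  {4,5,6} 6
  4 to go: {0,2,4,6} 4  {0,2,5,6} 4  {1,3,4,5} 4  {1,3,4,6} 4  {2,3,4,6} 6  {2,4,5,6} 12  {3,4,5,6} 12
  5 to go: {0,2,3,4,6} 10  {0,2,4,5,6} 20  {1,2,3,4,6} 10  {1,3,4,5,6} 20  {2,3,4,5,6} 30
  if 0:c drops first: 60 orders
  if 1:a drops first: 60 orders
  if 5:f drops first: 20 orders
heap linearizations: 140

140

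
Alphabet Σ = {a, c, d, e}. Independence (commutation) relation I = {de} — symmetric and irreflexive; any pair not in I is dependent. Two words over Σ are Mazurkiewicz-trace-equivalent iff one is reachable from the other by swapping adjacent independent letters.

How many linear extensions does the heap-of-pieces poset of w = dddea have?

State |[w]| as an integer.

drop 0:d onto floor
drop 1:d onto {0:d}
drop 2:d onto {1:d}
drop 3:e onto floor
drop 4:a onto {2:d, 3:e}
ground layer = {0:d, 3:e}
drop-orders for the pieces not yet dropped (sum over which currently-grounded one goes next):
  1 to go: {4} 1
  2 to go: {2,4} 1  {3,4} 1
  3 to go: {1,2,4} 1  {2,3,4} 2
  if 0:d drops first: 3 orders
  if 3:e drops first: 1 orders
heap linearizations: 4

4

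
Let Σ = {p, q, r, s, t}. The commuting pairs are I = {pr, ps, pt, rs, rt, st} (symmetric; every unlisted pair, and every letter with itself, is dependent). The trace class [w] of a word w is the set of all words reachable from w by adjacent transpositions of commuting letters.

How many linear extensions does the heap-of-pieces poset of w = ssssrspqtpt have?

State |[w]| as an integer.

0(s) covers ∅
1(s) covers 0:s
2(s) covers 1:s
3(s) covers 2:s
4(r) covers ∅
5(s) covers 3:s
6(p) covers ∅
7(q) covers 4:r, 5:s, 6:p
8(t) covers 7:q
9(p) covers 7:q
10(t) covers 8:t
floor of heap: 0:s, 4:r, 6:p
completions by unplaced set U, small U first (add the entries for U minus each lowest piece of U):
  |U|=1: {9}:1  {10}:1
  |U|=2: {8,10}:1  {9,10}:2
  |U|=3: {8,9,10}:3
  |U|=4: {7,8,9,10}:3
  |U|=5: {4,7,8,9,10}:3  {5,7,8,9,10}:3  {6,7,8,9,10}:3
  |U|=6: {3,5,7,8,9,10}:3  {4,5,7,8,9,10}:6  {4,6,7,8,9,10}:6  {5,6,7,8,9,10}:6
  |U|=7: {2,3,5,7,8,9,10}:3  {3,4,5,7,8,9,10}:9  {3,5,6,7,8,9,10}:9  {4,5,6,7,8,9,10}:18
  |U|=8: {1,2,3,5,7,8,9,10}:3  {2,3,4,5,7,8,9,10}:12  {2,3,5,6,7,8,9,10}:12  {3,4,5,6,7,8,9,10}:36
  |U|=9: {0,1,2,3,5,7,8,9,10}:3  {1,2,3,4,5,7,8,9,10}:15  {1,2,3,5,6,7,8,9,10}:15  {2,3,4,5,6,7,8,9,10}:60
  start at 0(s): 90
  start at 4(r): 18
  start at 6(p): 18
sum over floor = 126

126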